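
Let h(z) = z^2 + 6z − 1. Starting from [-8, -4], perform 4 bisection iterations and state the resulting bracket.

[-6.25, -6]

m = -6, h(m) = -1 (−); new bracket [-8, -6]
m = -7, h(m) = 6 (+); new bracket [-7, -6]
m = -6.5, h(m) = 2.25 (+); new bracket [-6.5, -6]
m = -6.25, h(m) = 0.5625 (+); new bracket [-6.25, -6]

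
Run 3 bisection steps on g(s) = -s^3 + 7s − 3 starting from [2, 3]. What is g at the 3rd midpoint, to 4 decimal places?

0.2285

s = 2.5 gives g = -1.125, negative; keep [2, 2.5]
s = 2.25 gives g = 1.359375, positive; keep [2.25, 2.5]
s = 2.375 gives g = 0.228516, positive; keep [2.375, 2.5]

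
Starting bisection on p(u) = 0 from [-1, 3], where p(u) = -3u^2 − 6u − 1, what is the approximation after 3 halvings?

-0.5

midpoint 1: p = -10 < 0 → [-1, 1]
midpoint 0: p = -1 < 0 → [-1, 0]
midpoint -0.5: p = 1.25 > 0 → [-0.5, 0]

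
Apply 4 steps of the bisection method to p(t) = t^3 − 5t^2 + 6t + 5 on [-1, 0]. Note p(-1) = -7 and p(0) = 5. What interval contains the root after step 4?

[-0.5625, -0.5]

midpoint -0.5: p = 0.625 > 0 → [-1, -0.5]
midpoint -0.75: p = -2.734375 < 0 → [-0.75, -0.5]
midpoint -0.625: p = -0.947266 < 0 → [-0.625, -0.5]
midpoint -0.5625: p = -0.135 < 0 → [-0.5625, -0.5]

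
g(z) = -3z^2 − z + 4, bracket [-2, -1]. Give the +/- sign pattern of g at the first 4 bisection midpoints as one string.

-+-+

z = -1.5 gives g = -1.25, negative; keep [-1.5, -1]
z = -1.25 gives g = 0.5625, positive; keep [-1.5, -1.25]
z = -1.375 gives g = -0.296875, negative; keep [-1.375, -1.25]
z = -1.3125 gives g = 0.1445, positive; keep [-1.375, -1.3125]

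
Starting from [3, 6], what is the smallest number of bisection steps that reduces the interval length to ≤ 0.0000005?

23

Width after n steps is 3/2^n. Need 2^n ≥ 3/0.0000005 = 6000000.
2^22 = 4194304 < 6000000 ≤ 2^23 = 8388608, so n = 23.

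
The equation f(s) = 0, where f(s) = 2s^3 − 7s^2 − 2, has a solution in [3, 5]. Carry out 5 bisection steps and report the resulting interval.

[3.5625, 3.625]

s = 4 gives f = 14, positive; keep [3, 4]
s = 3.5 gives f = -2, negative; keep [3.5, 4]
s = 3.75 gives f = 5.03125, positive; keep [3.5, 3.75]
s = 3.625 gives f = 1.2852, positive; keep [3.5, 3.625]
s = 3.5625 gives f = -0.4136, negative; keep [3.5625, 3.625]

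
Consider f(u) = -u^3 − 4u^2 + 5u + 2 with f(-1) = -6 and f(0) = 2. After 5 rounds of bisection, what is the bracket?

f(-0.5) = -1.375 < 0, so the root lies in [-0.5, 0]
f(-0.25) = 0.515625 > 0, so the root lies in [-0.5, -0.25]
f(-0.375) = -0.384766 < 0, so the root lies in [-0.375, -0.25]
f(-0.3125) = 0.0774 > 0, so the root lies in [-0.375, -0.3125]
f(-0.34375) = -0.1508 < 0, so the root lies in [-0.34375, -0.3125]

[-0.34375, -0.3125]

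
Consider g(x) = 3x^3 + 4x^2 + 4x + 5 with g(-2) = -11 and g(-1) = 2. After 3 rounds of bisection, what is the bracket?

[-1.375, -1.25]

m = -1.5, g(m) = -2.125 (−); new bracket [-1.5, -1]
m = -1.25, g(m) = 0.390625 (+); new bracket [-1.5, -1.25]
m = -1.375, g(m) = -0.736328 (−); new bracket [-1.375, -1.25]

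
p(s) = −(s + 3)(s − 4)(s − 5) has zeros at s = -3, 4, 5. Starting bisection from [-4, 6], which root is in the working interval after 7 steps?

-3

s = 1 gives p = -48, negative; keep [-4, 1]
s = -1.5 gives p = -53.625, negative; keep [-4, -1.5]
s = -2.75 gives p = -13.078125, negative; keep [-4, -2.75]
s = -3.375 gives p = 23.1621, positive; keep [-3.375, -2.75]
s = -3.0625 gives p = 3.5588, positive; keep [-3.0625, -2.75]
s = -2.90625 gives p = -5.119, negative; keep [-3.0625, -2.90625]
s = -2.984375 gives p = -0.8713, negative; keep [-3.0625, -2.984375]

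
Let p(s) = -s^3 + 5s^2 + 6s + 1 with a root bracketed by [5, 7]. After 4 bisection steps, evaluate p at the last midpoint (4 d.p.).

m = 6, p(m) = 1 (+); new bracket [6, 7]
m = 6.5, p(m) = -23.375 (−); new bracket [6, 6.5]
m = 6.25, p(m) = -10.328125 (−); new bracket [6, 6.25]
m = 6.125, p(m) = -4.4551 (−); new bracket [6, 6.125]

-4.4551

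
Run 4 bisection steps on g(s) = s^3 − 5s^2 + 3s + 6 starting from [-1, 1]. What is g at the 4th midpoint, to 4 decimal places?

-1.1230

midpoint 0: g = 6 > 0 → [-1, 0]
midpoint -0.5: g = 3.125 > 0 → [-1, -0.5]
midpoint -0.75: g = 0.515625 > 0 → [-1, -0.75]
midpoint -0.875: g = -1.123 < 0 → [-0.875, -0.75]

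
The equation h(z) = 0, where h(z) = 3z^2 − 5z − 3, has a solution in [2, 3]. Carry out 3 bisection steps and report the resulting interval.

z = 2.5 gives h = 3.25, positive; keep [2, 2.5]
z = 2.25 gives h = 0.9375, positive; keep [2, 2.25]
z = 2.125 gives h = -0.078125, negative; keep [2.125, 2.25]

[2.125, 2.25]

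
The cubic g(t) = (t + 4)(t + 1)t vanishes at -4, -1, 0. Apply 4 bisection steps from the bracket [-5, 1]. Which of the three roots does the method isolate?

g(-2) = 4 > 0, so the root lies in [-5, -2]
g(-3.5) = 4.375 > 0, so the root lies in [-5, -3.5]
g(-4.25) = -3.453125 < 0, so the root lies in [-4.25, -3.5]
g(-3.875) = 1.3926 > 0, so the root lies in [-4.25, -3.875]

-4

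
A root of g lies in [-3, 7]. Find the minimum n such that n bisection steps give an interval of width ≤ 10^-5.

20

Width after n steps is 10/2^n. Need 2^n ≥ 10/10^-5 = 1000000.
2^19 = 524288 < 1000000 ≤ 2^20 = 1048576, so n = 20.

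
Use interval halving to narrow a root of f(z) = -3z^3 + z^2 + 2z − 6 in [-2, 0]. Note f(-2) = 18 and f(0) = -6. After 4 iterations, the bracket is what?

[-1.375, -1.25]

f(-1) = -4 < 0, so the root lies in [-2, -1]
f(-1.5) = 3.375 > 0, so the root lies in [-1.5, -1]
f(-1.25) = -1.078125 < 0, so the root lies in [-1.5, -1.25]
f(-1.375) = 0.9395 > 0, so the root lies in [-1.375, -1.25]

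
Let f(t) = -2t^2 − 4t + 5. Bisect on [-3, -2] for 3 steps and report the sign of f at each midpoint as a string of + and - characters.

f(-2.5) = 2.5 > 0, so the root lies in [-3, -2.5]
f(-2.75) = 0.875 > 0, so the root lies in [-3, -2.75]
f(-2.875) = -0.03125 < 0, so the root lies in [-2.875, -2.75]

++-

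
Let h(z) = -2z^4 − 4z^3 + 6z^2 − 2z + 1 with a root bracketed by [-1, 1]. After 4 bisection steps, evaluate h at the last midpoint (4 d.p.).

midpoint 0: h = 1 > 0 → [0, 1]
midpoint 0.5: h = 0.875 > 0 → [0.5, 1]
midpoint 0.75: h = 0.554688 > 0 → [0.75, 1]
midpoint 0.875: h = -0.0083 < 0 → [0.75, 0.875]

-0.0083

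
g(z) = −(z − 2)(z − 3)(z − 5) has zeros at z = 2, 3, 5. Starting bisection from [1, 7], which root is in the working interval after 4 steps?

m = 4, g(m) = 2 (+); new bracket [4, 7]
m = 5.5, g(m) = -4.375 (−); new bracket [4, 5.5]
m = 4.75, g(m) = 1.203125 (+); new bracket [4.75, 5.5]
m = 5.125, g(m) = -0.8301 (−); new bracket [4.75, 5.125]

5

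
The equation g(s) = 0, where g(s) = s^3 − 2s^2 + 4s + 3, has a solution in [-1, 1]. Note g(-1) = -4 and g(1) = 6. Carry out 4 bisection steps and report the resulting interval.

[-0.625, -0.5]

g(0) = 3 > 0, so the root lies in [-1, 0]
g(-0.5) = 0.375 > 0, so the root lies in [-1, -0.5]
g(-0.75) = -1.546875 < 0, so the root lies in [-0.75, -0.5]
g(-0.625) = -0.5254 < 0, so the root lies in [-0.625, -0.5]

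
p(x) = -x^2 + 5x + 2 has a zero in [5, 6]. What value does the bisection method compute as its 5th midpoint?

5.34375

x = 5.5 gives p = -0.75, negative; keep [5, 5.5]
x = 5.25 gives p = 0.6875, positive; keep [5.25, 5.5]
x = 5.375 gives p = -0.015625, negative; keep [5.25, 5.375]
x = 5.3125 gives p = 0.3398, positive; keep [5.3125, 5.375]
x = 5.34375 gives p = 0.1631, positive; keep [5.34375, 5.375]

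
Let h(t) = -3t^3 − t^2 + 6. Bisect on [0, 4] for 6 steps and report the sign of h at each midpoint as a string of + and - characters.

m = 2, h(m) = -22 (−); new bracket [0, 2]
m = 1, h(m) = 2 (+); new bracket [1, 2]
m = 1.5, h(m) = -6.375 (−); new bracket [1, 1.5]
m = 1.25, h(m) = -1.4219 (−); new bracket [1, 1.25]
m = 1.125, h(m) = 0.4629 (+); new bracket [1.125, 1.25]
m = 1.1875, h(m) = -0.4338 (−); new bracket [1.125, 1.1875]

-+--+-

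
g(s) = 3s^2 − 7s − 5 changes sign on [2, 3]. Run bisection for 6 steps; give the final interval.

g(2.5) = -3.75 < 0, so the root lies in [2.5, 3]
g(2.75) = -1.5625 < 0, so the root lies in [2.75, 3]
g(2.875) = -0.328125 < 0, so the root lies in [2.875, 3]
g(2.9375) = 0.3242 > 0, so the root lies in [2.875, 2.9375]
g(2.90625) = -0.0049 < 0, so the root lies in [2.90625, 2.9375]
g(2.921875) = 0.1589 > 0, so the root lies in [2.90625, 2.921875]

[2.90625, 2.921875]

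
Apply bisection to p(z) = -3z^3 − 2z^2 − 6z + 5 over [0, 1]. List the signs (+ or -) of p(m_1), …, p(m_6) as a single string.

+--++-

midpoint 0.5: p = 1.125 > 0 → [0.5, 1]
midpoint 0.75: p = -1.890625 < 0 → [0.5, 0.75]
midpoint 0.625: p = -0.263672 < 0 → [0.5, 0.625]
midpoint 0.5625: p = 0.4583 > 0 → [0.5625, 0.625]
midpoint 0.59375: p = 0.1045 > 0 → [0.59375, 0.625]
midpoint 0.609375: p = -0.0778 < 0 → [0.59375, 0.609375]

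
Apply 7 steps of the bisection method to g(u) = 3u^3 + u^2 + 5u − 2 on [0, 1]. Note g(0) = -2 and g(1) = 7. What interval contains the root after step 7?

[0.34375, 0.3515625]

u = 0.5 gives g = 1.125, positive; keep [0, 0.5]
u = 0.25 gives g = -0.640625, negative; keep [0.25, 0.5]
u = 0.375 gives g = 0.173828, positive; keep [0.25, 0.375]
u = 0.3125 gives g = -0.2483, negative; keep [0.3125, 0.375]
u = 0.34375 gives g = -0.0412, negative; keep [0.34375, 0.375]
u = 0.359375 gives g = 0.0653, positive; keep [0.34375, 0.359375]
u = 0.3515625 gives g = 0.0118, positive; keep [0.34375, 0.3515625]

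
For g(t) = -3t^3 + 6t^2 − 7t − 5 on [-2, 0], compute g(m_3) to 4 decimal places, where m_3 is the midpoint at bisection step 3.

g(-1) = 11 > 0, so the root lies in [-1, 0]
g(-0.5) = 0.375 > 0, so the root lies in [-0.5, 0]
g(-0.25) = -2.828125 < 0, so the root lies in [-0.5, -0.25]

-2.8281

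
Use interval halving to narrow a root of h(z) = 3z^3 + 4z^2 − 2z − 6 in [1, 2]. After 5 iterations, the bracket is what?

z = 1.5 gives h = 10.125, positive; keep [1, 1.5]
z = 1.25 gives h = 3.609375, positive; keep [1, 1.25]
z = 1.125 gives h = 1.083984, positive; keep [1, 1.125]
z = 1.0625 gives h = -0.011, negative; keep [1.0625, 1.125]
z = 1.09375 gives h = 0.523, positive; keep [1.0625, 1.09375]

[1.0625, 1.09375]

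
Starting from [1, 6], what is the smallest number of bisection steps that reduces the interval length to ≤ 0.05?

7

Width after n steps is 5/2^n. Need 2^n ≥ 5/0.05 = 100.
2^6 = 64 < 100 ≤ 2^7 = 128, so n = 7.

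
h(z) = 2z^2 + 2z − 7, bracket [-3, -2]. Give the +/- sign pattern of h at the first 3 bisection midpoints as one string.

m = -2.5, h(m) = 0.5 (+); new bracket [-2.5, -2]
m = -2.25, h(m) = -1.375 (−); new bracket [-2.5, -2.25]
m = -2.375, h(m) = -0.46875 (−); new bracket [-2.5, -2.375]

+--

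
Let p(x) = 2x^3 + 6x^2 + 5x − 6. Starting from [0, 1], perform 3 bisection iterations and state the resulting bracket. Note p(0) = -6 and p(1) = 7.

p(0.5) = -1.75 < 0, so the root lies in [0.5, 1]
p(0.75) = 1.96875 > 0, so the root lies in [0.5, 0.75]
p(0.625) = -0.042969 < 0, so the root lies in [0.625, 0.75]

[0.625, 0.75]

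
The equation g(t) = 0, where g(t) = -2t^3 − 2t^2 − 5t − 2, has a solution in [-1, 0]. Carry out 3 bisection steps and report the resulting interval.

midpoint -0.5: g = 0.25 > 0 → [-0.5, 0]
midpoint -0.25: g = -0.84375 < 0 → [-0.5, -0.25]
midpoint -0.375: g = -0.300781 < 0 → [-0.5, -0.375]

[-0.5, -0.375]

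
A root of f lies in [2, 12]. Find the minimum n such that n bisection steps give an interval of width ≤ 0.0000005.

Width after n steps is 10/2^n. Need 2^n ≥ 10/0.0000005 = 20000000.
2^24 = 16777216 < 20000000 ≤ 2^25 = 33554432, so n = 25.

25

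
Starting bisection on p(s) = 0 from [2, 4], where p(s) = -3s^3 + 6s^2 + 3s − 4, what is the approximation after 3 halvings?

2.25

p(3) = -22 < 0, so the root lies in [2, 3]
p(2.5) = -5.875 < 0, so the root lies in [2, 2.5]
p(2.25) = -1.046875 < 0, so the root lies in [2, 2.25]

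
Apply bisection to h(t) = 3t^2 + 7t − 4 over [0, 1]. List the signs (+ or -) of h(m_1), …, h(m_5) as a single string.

t = 0.5 gives h = 0.25, positive; keep [0, 0.5]
t = 0.25 gives h = -2.0625, negative; keep [0.25, 0.5]
t = 0.375 gives h = -0.953125, negative; keep [0.375, 0.5]
t = 0.4375 gives h = -0.3633, negative; keep [0.4375, 0.5]
t = 0.46875 gives h = -0.0596, negative; keep [0.46875, 0.5]

+----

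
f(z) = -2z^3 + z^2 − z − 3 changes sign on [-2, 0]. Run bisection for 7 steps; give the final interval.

[-0.890625, -0.875]

midpoint -1: f = 1 > 0 → [-1, 0]
midpoint -0.5: f = -2 < 0 → [-1, -0.5]
midpoint -0.75: f = -0.84375 < 0 → [-1, -0.75]
midpoint -0.875: f = -0.0195 < 0 → [-1, -0.875]
midpoint -0.9375: f = 0.4644 > 0 → [-0.9375, -0.875]
midpoint -0.90625: f = 0.2161 > 0 → [-0.90625, -0.875]
midpoint -0.890625: f = 0.0967 > 0 → [-0.890625, -0.875]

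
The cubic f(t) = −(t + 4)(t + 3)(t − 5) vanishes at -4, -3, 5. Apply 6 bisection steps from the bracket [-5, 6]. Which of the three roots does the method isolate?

t = 0.5 gives f = 70.875, positive; keep [0.5, 6]
t = 3.25 gives f = 79.296875, positive; keep [3.25, 6]
t = 4.625 gives f = 24.662109, positive; keep [4.625, 6]
t = 5.3125 gives f = -24.1907, negative; keep [4.625, 5.3125]
t = 4.96875 gives f = 2.2334, positive; keep [4.96875, 5.3125]
t = 5.140625 gives f = -10.464, negative; keep [4.96875, 5.140625]

5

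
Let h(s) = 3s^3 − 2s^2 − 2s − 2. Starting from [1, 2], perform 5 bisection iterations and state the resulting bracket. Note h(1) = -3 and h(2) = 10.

[1.4375, 1.46875]

m = 1.5, h(m) = 0.625 (+); new bracket [1, 1.5]
m = 1.25, h(m) = -1.765625 (−); new bracket [1.25, 1.5]
m = 1.375, h(m) = -0.732422 (−); new bracket [1.375, 1.5]
m = 1.4375, h(m) = -0.0964 (−); new bracket [1.4375, 1.5]
m = 1.46875, h(m) = 0.2533 (+); new bracket [1.4375, 1.46875]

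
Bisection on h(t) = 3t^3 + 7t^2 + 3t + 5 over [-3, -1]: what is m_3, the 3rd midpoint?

t = -2 gives h = 3, positive; keep [-3, -2]
t = -2.5 gives h = -5.625, negative; keep [-2.5, -2]
t = -2.25 gives h = -0.484375, negative; keep [-2.25, -2]

-2.25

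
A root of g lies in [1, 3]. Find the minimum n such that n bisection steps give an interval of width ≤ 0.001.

Width after n steps is 2/2^n. Need 2^n ≥ 2/0.001 = 2000.
2^10 = 1024 < 2000 ≤ 2^11 = 2048, so n = 11.

11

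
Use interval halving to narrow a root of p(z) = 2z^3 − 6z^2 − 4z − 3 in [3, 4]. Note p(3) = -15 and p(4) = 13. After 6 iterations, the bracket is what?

midpoint 3.5: p = -4.75 < 0 → [3.5, 4]
midpoint 3.75: p = 3.09375 > 0 → [3.5, 3.75]
midpoint 3.625: p = -1.074219 < 0 → [3.625, 3.75]
midpoint 3.6875: p = 0.9468 > 0 → [3.625, 3.6875]
midpoint 3.65625: p = -0.0793 < 0 → [3.65625, 3.6875]
midpoint 3.671875: p = 0.4298 > 0 → [3.65625, 3.671875]

[3.65625, 3.671875]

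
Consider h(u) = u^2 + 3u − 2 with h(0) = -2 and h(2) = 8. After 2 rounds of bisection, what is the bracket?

[0.5, 1]

u = 1 gives h = 2, positive; keep [0, 1]
u = 0.5 gives h = -0.25, negative; keep [0.5, 1]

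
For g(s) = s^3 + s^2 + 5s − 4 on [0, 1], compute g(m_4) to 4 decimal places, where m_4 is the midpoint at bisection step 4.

s = 0.5 gives g = -1.125, negative; keep [0.5, 1]
s = 0.75 gives g = 0.734375, positive; keep [0.5, 0.75]
s = 0.625 gives g = -0.240234, negative; keep [0.625, 0.75]
s = 0.6875 gives g = 0.2351, positive; keep [0.625, 0.6875]

0.2351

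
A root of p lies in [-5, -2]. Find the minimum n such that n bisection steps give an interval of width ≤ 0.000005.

Width after n steps is 3/2^n. Need 2^n ≥ 3/0.000005 = 600000.
2^19 = 524288 < 600000 ≤ 2^20 = 1048576, so n = 20.

20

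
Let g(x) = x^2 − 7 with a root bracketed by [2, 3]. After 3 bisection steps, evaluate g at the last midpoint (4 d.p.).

g(2.5) = -0.75 < 0, so the root lies in [2.5, 3]
g(2.75) = 0.5625 > 0, so the root lies in [2.5, 2.75]
g(2.625) = -0.109375 < 0, so the root lies in [2.625, 2.75]

-0.1094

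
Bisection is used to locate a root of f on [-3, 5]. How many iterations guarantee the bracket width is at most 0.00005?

Width after n steps is 8/2^n. Need 2^n ≥ 8/0.00005 = 160000.
2^17 = 131072 < 160000 ≤ 2^18 = 262144, so n = 18.

18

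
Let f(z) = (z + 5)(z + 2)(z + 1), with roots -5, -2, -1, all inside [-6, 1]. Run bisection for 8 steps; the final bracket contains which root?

f(-2.5) = 1.875 > 0, so the root lies in [-6, -2.5]
f(-4.25) = 5.484375 > 0, so the root lies in [-6, -4.25]
f(-5.125) = -1.611328 < 0, so the root lies in [-5.125, -4.25]
f(-4.6875) = 3.0969 > 0, so the root lies in [-5.125, -4.6875]
f(-4.90625) = 1.0643 > 0, so the root lies in [-5.125, -4.90625]
f(-5.015625) = -0.1892 < 0, so the root lies in [-5.015625, -4.90625]
f(-4.9609375) = 0.4581 > 0, so the root lies in [-5.015625, -4.9609375]
f(-4.98828125) = 0.1397 > 0, so the root lies in [-5.015625, -4.98828125]

-5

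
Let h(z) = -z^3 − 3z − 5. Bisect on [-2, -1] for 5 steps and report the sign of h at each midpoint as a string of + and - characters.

++-++

midpoint -1.5: h = 2.875 > 0 → [-1.5, -1]
midpoint -1.25: h = 0.703125 > 0 → [-1.25, -1]
midpoint -1.125: h = -0.201172 < 0 → [-1.25, -1.125]
midpoint -1.1875: h = 0.2371 > 0 → [-1.1875, -1.125]
midpoint -1.15625: h = 0.0146 > 0 → [-1.15625, -1.125]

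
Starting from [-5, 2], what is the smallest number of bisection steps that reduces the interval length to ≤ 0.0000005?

Width after n steps is 7/2^n. Need 2^n ≥ 7/0.0000005 = 14000000.
2^23 = 8388608 < 14000000 ≤ 2^24 = 16777216, so n = 24.

24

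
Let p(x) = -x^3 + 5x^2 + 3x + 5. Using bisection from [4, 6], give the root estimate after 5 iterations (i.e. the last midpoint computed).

midpoint 5: p = 20 > 0 → [5, 6]
midpoint 5.5: p = 6.375 > 0 → [5.5, 6]
midpoint 5.75: p = -2.546875 < 0 → [5.5, 5.75]
midpoint 5.625: p = 2.0996 > 0 → [5.625, 5.75]
midpoint 5.6875: p = -0.1765 < 0 → [5.625, 5.6875]

5.6875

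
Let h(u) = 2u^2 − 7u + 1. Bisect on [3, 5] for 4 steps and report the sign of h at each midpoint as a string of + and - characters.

h(4) = 5 > 0, so the root lies in [3, 4]
h(3.5) = 1 > 0, so the root lies in [3, 3.5]
h(3.25) = -0.625 < 0, so the root lies in [3.25, 3.5]
h(3.375) = 0.1562 > 0, so the root lies in [3.25, 3.375]

++-+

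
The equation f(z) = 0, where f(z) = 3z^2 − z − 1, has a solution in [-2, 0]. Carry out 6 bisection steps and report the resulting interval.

z = -1 gives f = 3, positive; keep [-1, 0]
z = -0.5 gives f = 0.25, positive; keep [-0.5, 0]
z = -0.25 gives f = -0.5625, negative; keep [-0.5, -0.25]
z = -0.375 gives f = -0.2031, negative; keep [-0.5, -0.375]
z = -0.4375 gives f = 0.0117, positive; keep [-0.4375, -0.375]
z = -0.40625 gives f = -0.0986, negative; keep [-0.4375, -0.40625]

[-0.4375, -0.40625]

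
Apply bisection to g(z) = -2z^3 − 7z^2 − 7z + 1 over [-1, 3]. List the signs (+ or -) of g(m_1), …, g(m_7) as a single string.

-+--+--

z = 1 gives g = -15, negative; keep [-1, 1]
z = 0 gives g = 1, positive; keep [0, 1]
z = 0.5 gives g = -4.5, negative; keep [0, 0.5]
z = 0.25 gives g = -1.2188, negative; keep [0, 0.25]
z = 0.125 gives g = 0.0117, positive; keep [0.125, 0.25]
z = 0.1875 gives g = -0.5718, negative; keep [0.125, 0.1875]
z = 0.15625 gives g = -0.2723, negative; keep [0.125, 0.15625]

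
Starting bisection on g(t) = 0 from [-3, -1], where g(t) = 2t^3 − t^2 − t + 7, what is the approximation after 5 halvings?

-1.4375

g(-2) = -11 < 0, so the root lies in [-2, -1]
g(-1.5) = -0.5 < 0, so the root lies in [-1.5, -1]
g(-1.25) = 2.78125 > 0, so the root lies in [-1.5, -1.25]
g(-1.375) = 1.2852 > 0, so the root lies in [-1.5, -1.375]
g(-1.4375) = 0.4302 > 0, so the root lies in [-1.5, -1.4375]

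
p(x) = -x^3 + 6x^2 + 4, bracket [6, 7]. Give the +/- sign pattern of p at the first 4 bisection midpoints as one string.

---+

x = 6.5 gives p = -17.125, negative; keep [6, 6.5]
x = 6.25 gives p = -5.765625, negative; keep [6, 6.25]
x = 6.125 gives p = -0.689453, negative; keep [6, 6.125]
x = 6.0625 gives p = 1.7029, positive; keep [6.0625, 6.125]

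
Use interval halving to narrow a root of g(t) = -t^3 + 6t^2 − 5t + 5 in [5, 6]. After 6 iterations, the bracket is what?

midpoint 5.5: g = -7.375 < 0 → [5, 5.5]
midpoint 5.25: g = -0.578125 < 0 → [5, 5.25]
midpoint 5.125: g = 2.357422 > 0 → [5.125, 5.25]
midpoint 5.1875: g = 0.927 > 0 → [5.1875, 5.25]
midpoint 5.21875: g = 0.1839 > 0 → [5.21875, 5.25]
midpoint 5.234375: g = -0.1948 < 0 → [5.21875, 5.234375]

[5.21875, 5.234375]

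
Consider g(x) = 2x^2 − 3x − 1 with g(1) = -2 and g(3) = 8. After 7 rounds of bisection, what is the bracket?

g(2) = 1 > 0, so the root lies in [1, 2]
g(1.5) = -1 < 0, so the root lies in [1.5, 2]
g(1.75) = -0.125 < 0, so the root lies in [1.75, 2]
g(1.875) = 0.4062 > 0, so the root lies in [1.75, 1.875]
g(1.8125) = 0.1328 > 0, so the root lies in [1.75, 1.8125]
g(1.78125) = 0.002 > 0, so the root lies in [1.75, 1.78125]
g(1.765625) = -0.062 < 0, so the root lies in [1.765625, 1.78125]

[1.765625, 1.78125]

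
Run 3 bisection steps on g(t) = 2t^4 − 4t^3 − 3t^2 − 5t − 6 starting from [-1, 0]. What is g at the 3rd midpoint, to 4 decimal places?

-0.0698

m = -0.5, g(m) = -3.625 (−); new bracket [-1, -0.5]
m = -0.75, g(m) = -1.617188 (−); new bracket [-1, -0.75]
m = -0.875, g(m) = -0.069824 (−); new bracket [-1, -0.875]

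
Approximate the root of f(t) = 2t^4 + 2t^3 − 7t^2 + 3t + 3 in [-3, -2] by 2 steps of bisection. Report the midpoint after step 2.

midpoint -2.5: f = -1.375 < 0 → [-3, -2.5]
midpoint -2.75: f = 14.601562 > 0 → [-2.75, -2.5]

-2.75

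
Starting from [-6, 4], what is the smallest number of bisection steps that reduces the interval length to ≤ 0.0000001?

Width after n steps is 10/2^n. Need 2^n ≥ 10/0.0000001 = 100000000.
2^26 = 67108864 < 100000000 ≤ 2^27 = 134217728, so n = 27.

27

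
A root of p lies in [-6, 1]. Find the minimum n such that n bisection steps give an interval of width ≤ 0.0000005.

24

Width after n steps is 7/2^n. Need 2^n ≥ 7/0.0000005 = 14000000.
2^23 = 8388608 < 14000000 ≤ 2^24 = 16777216, so n = 24.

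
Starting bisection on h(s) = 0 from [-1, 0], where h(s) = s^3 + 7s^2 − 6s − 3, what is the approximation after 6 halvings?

s = -0.5 gives h = 1.625, positive; keep [-0.5, 0]
s = -0.25 gives h = -1.078125, negative; keep [-0.5, -0.25]
s = -0.375 gives h = 0.181641, positive; keep [-0.375, -0.25]
s = -0.3125 gives h = -0.4719, negative; keep [-0.375, -0.3125]
s = -0.34375 gives h = -0.151, negative; keep [-0.375, -0.34375]
s = -0.359375 gives h = 0.0139, positive; keep [-0.359375, -0.34375]

-0.359375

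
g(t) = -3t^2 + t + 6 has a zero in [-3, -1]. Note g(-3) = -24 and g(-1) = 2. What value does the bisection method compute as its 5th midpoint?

-1.3125

midpoint -2: g = -8 < 0 → [-2, -1]
midpoint -1.5: g = -2.25 < 0 → [-1.5, -1]
midpoint -1.25: g = 0.0625 > 0 → [-1.5, -1.25]
midpoint -1.375: g = -1.0469 < 0 → [-1.375, -1.25]
midpoint -1.3125: g = -0.4805 < 0 → [-1.3125, -1.25]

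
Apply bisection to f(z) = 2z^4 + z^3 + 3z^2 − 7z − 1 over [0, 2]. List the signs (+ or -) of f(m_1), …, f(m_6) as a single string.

m = 1, f(m) = -2 (−); new bracket [1, 2]
m = 1.5, f(m) = 8.75 (+); new bracket [1, 1.5]
m = 1.25, f(m) = 1.773438 (+); new bracket [1, 1.25]
m = 1.125, f(m) = -0.4507 (−); new bracket [1.125, 1.25]
m = 1.1875, f(m) = 0.5696 (+); new bracket [1.125, 1.1875]
m = 1.15625, f(m) = 0.0375 (+); new bracket [1.125, 1.15625]

-++-++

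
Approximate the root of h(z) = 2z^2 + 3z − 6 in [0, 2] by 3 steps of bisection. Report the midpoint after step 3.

midpoint 1: h = -1 < 0 → [1, 2]
midpoint 1.5: h = 3 > 0 → [1, 1.5]
midpoint 1.25: h = 0.875 > 0 → [1, 1.25]

1.25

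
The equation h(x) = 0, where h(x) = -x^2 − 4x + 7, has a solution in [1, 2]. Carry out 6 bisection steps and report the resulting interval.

x = 1.5 gives h = -1.25, negative; keep [1, 1.5]
x = 1.25 gives h = 0.4375, positive; keep [1.25, 1.5]
x = 1.375 gives h = -0.390625, negative; keep [1.25, 1.375]
x = 1.3125 gives h = 0.0273, positive; keep [1.3125, 1.375]
x = 1.34375 gives h = -0.1807, negative; keep [1.3125, 1.34375]
x = 1.328125 gives h = -0.0764, negative; keep [1.3125, 1.328125]

[1.3125, 1.328125]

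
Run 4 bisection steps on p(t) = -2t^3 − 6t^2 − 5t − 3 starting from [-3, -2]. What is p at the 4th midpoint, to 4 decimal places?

m = -2.5, p(m) = 3.25 (+); new bracket [-2.5, -2]
m = -2.25, p(m) = 0.65625 (+); new bracket [-2.25, -2]
m = -2.125, p(m) = -0.277344 (−); new bracket [-2.25, -2.125]
m = -2.1875, p(m) = 0.1616 (+); new bracket [-2.1875, -2.125]

0.1616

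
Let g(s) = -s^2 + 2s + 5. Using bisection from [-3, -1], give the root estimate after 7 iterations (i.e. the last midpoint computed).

-1.453125

m = -2, g(m) = -3 (−); new bracket [-2, -1]
m = -1.5, g(m) = -0.25 (−); new bracket [-1.5, -1]
m = -1.25, g(m) = 0.9375 (+); new bracket [-1.5, -1.25]
m = -1.375, g(m) = 0.3594 (+); new bracket [-1.5, -1.375]
m = -1.4375, g(m) = 0.0586 (+); new bracket [-1.5, -1.4375]
m = -1.46875, g(m) = -0.0947 (−); new bracket [-1.46875, -1.4375]
m = -1.453125, g(m) = -0.0178 (−); new bracket [-1.453125, -1.4375]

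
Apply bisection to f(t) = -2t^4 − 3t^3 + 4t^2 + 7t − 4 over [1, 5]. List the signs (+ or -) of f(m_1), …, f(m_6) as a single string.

---+--

f(3) = -190 < 0, so the root lies in [1, 3]
f(2) = -30 < 0, so the root lies in [1, 2]
f(1.5) = -4.75 < 0, so the root lies in [1, 1.5]
f(1.25) = 0.2578 > 0, so the root lies in [1.25, 1.5]
f(1.375) = -1.7603 < 0, so the root lies in [1.25, 1.375]
f(1.3125) = -0.6399 < 0, so the root lies in [1.25, 1.3125]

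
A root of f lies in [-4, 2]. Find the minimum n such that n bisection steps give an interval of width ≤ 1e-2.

Width after n steps is 6/2^n. Need 2^n ≥ 6/1e-2 = 600.
2^9 = 512 < 600 ≤ 2^10 = 1024, so n = 10.

10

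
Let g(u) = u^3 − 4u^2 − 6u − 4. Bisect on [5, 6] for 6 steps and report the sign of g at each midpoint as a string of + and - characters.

+-+++-

m = 5.5, g(m) = 8.375 (+); new bracket [5, 5.5]
m = 5.25, g(m) = -1.046875 (−); new bracket [5.25, 5.5]
m = 5.375, g(m) = 3.474609 (+); new bracket [5.25, 5.375]
m = 5.3125, g(m) = 1.1672 (+); new bracket [5.25, 5.3125]
m = 5.28125, g(m) = 0.0486 (+); new bracket [5.25, 5.28125]
m = 5.265625, g(m) = -0.502 (−); new bracket [5.265625, 5.28125]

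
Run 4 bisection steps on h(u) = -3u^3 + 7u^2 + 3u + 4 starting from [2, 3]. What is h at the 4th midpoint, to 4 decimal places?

1.0667

h(2.5) = 8.375 > 0, so the root lies in [2.5, 3]
h(2.75) = 2.796875 > 0, so the root lies in [2.75, 3]
h(2.875) = -0.806641 < 0, so the root lies in [2.75, 2.875]
h(2.8125) = 1.0667 > 0, so the root lies in [2.8125, 2.875]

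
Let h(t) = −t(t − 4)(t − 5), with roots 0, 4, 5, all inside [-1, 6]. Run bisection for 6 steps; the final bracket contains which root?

0

midpoint 2.5: h = -9.375 < 0 → [-1, 2.5]
midpoint 0.75: h = -10.359375 < 0 → [-1, 0.75]
midpoint -0.125: h = 2.642578 > 0 → [-0.125, 0.75]
midpoint 0.3125: h = -5.4016 < 0 → [-0.125, 0.3125]
midpoint 0.09375: h = -1.7967 < 0 → [-0.125, 0.09375]
midpoint -0.015625: h = 0.3147 > 0 → [-0.015625, 0.09375]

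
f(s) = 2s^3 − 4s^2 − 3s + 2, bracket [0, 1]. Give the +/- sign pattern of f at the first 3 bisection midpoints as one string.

-++

midpoint 0.5: f = -0.25 < 0 → [0, 0.5]
midpoint 0.25: f = 1.03125 > 0 → [0.25, 0.5]
midpoint 0.375: f = 0.417969 > 0 → [0.375, 0.5]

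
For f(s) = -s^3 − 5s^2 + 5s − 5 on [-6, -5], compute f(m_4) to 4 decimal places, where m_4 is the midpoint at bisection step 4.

f(-5.5) = -17.375 < 0, so the root lies in [-6, -5.5]
f(-5.75) = -8.953125 < 0, so the root lies in [-6, -5.75]
f(-5.875) = -4.173828 < 0, so the root lies in [-6, -5.875]
f(-5.9375) = -1.637 < 0, so the root lies in [-6, -5.9375]

-1.6370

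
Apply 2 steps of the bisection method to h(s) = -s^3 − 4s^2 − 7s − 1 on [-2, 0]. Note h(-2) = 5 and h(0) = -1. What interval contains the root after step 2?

m = -1, h(m) = 3 (+); new bracket [-1, 0]
m = -0.5, h(m) = 1.625 (+); new bracket [-0.5, 0]

[-0.5, 0]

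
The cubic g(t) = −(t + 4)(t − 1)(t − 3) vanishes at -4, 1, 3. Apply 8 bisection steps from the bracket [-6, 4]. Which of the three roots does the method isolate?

g(-1) = -24 < 0, so the root lies in [-6, -1]
g(-3.5) = -14.625 < 0, so the root lies in [-6, -3.5]
g(-4.75) = 33.421875 > 0, so the root lies in [-4.75, -3.5]
g(-4.125) = 4.5645 > 0, so the root lies in [-4.125, -3.5]
g(-3.8125) = -6.1472 < 0, so the root lies in [-4.125, -3.8125]
g(-3.96875) = -1.0821 < 0, so the root lies in [-4.125, -3.96875]
g(-4.046875) = 1.6671 > 0, so the root lies in [-4.046875, -3.96875]
g(-4.0078125) = 0.2742 > 0, so the root lies in [-4.0078125, -3.96875]

-4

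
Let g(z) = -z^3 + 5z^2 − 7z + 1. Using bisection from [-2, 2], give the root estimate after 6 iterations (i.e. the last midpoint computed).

0.1875

g(0) = 1 > 0, so the root lies in [0, 2]
g(1) = -2 < 0, so the root lies in [0, 1]
g(0.5) = -1.375 < 0, so the root lies in [0, 0.5]
g(0.25) = -0.4531 < 0, so the root lies in [0, 0.25]
g(0.125) = 0.2012 > 0, so the root lies in [0.125, 0.25]
g(0.1875) = -0.1433 < 0, so the root lies in [0.125, 0.1875]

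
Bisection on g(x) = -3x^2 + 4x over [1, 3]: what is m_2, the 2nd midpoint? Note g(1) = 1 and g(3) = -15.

m = 2, g(m) = -4 (−); new bracket [1, 2]
m = 1.5, g(m) = -0.75 (−); new bracket [1, 1.5]

1.5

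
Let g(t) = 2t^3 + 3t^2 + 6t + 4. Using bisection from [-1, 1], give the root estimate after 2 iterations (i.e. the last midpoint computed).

t = 0 gives g = 4, positive; keep [-1, 0]
t = -0.5 gives g = 1.5, positive; keep [-1, -0.5]

-0.5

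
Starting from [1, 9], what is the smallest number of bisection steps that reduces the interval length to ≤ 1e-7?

27

Width after n steps is 8/2^n. Need 2^n ≥ 8/1e-7 = 80000000.
2^26 = 67108864 < 80000000 ≤ 2^27 = 134217728, so n = 27.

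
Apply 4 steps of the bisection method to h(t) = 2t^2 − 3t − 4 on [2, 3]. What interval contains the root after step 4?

h(2.5) = 1 > 0, so the root lies in [2, 2.5]
h(2.25) = -0.625 < 0, so the root lies in [2.25, 2.5]
h(2.375) = 0.15625 > 0, so the root lies in [2.25, 2.375]
h(2.3125) = -0.2422 < 0, so the root lies in [2.3125, 2.375]

[2.3125, 2.375]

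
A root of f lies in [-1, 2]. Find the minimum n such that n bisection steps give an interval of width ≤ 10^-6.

Width after n steps is 3/2^n. Need 2^n ≥ 3/10^-6 = 3000000.
2^21 = 2097152 < 3000000 ≤ 2^22 = 4194304, so n = 22.

22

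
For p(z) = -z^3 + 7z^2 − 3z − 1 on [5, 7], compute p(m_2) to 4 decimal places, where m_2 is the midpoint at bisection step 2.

0.6250

m = 6, p(m) = 17 (+); new bracket [6, 7]
m = 6.5, p(m) = 0.625 (+); new bracket [6.5, 7]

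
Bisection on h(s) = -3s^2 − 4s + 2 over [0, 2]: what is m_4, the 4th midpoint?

s = 1 gives h = -5, negative; keep [0, 1]
s = 0.5 gives h = -0.75, negative; keep [0, 0.5]
s = 0.25 gives h = 0.8125, positive; keep [0.25, 0.5]
s = 0.375 gives h = 0.0781, positive; keep [0.375, 0.5]

0.375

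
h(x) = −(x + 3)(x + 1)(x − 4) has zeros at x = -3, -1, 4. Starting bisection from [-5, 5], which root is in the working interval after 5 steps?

4

h(0) = 12 > 0, so the root lies in [0, 5]
h(2.5) = 28.875 > 0, so the root lies in [2.5, 5]
h(3.75) = 8.015625 > 0, so the root lies in [3.75, 5]
h(4.375) = -14.8652 < 0, so the root lies in [3.75, 4.375]
h(4.0625) = -2.2346 < 0, so the root lies in [3.75, 4.0625]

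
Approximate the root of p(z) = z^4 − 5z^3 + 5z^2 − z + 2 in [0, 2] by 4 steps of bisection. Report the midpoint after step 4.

z = 1 gives p = 2, positive; keep [1, 2]
z = 1.5 gives p = -0.0625, negative; keep [1, 1.5]
z = 1.25 gives p = 1.238281, positive; keep [1.25, 1.5]
z = 1.375 gives p = 0.6545, positive; keep [1.375, 1.5]

1.375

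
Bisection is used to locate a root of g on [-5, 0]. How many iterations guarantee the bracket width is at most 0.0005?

Width after n steps is 5/2^n. Need 2^n ≥ 5/0.0005 = 10000.
2^13 = 8192 < 10000 ≤ 2^14 = 16384, so n = 14.

14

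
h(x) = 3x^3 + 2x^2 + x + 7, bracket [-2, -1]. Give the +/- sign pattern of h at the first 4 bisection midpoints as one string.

-+++

h(-1.5) = -0.125 < 0, so the root lies in [-1.5, -1]
h(-1.25) = 3.015625 > 0, so the root lies in [-1.5, -1.25]
h(-1.375) = 1.607422 > 0, so the root lies in [-1.5, -1.375]
h(-1.4375) = 0.7839 > 0, so the root lies in [-1.5, -1.4375]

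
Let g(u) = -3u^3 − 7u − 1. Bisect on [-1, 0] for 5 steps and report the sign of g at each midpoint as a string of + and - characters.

g(-0.5) = 2.875 > 0, so the root lies in [-0.5, 0]
g(-0.25) = 0.796875 > 0, so the root lies in [-0.25, 0]
g(-0.125) = -0.119141 < 0, so the root lies in [-0.25, -0.125]
g(-0.1875) = 0.3323 > 0, so the root lies in [-0.1875, -0.125]
g(-0.15625) = 0.1052 > 0, so the root lies in [-0.15625, -0.125]

++-++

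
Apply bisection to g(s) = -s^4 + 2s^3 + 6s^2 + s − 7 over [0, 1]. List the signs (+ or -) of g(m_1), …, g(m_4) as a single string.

---+

midpoint 0.5: g = -4.8125 < 0 → [0.5, 1]
midpoint 0.75: g = -2.347656 < 0 → [0.75, 1]
midpoint 0.875: g = -0.777588 < 0 → [0.875, 1]
midpoint 0.9375: g = 0.0864 > 0 → [0.875, 0.9375]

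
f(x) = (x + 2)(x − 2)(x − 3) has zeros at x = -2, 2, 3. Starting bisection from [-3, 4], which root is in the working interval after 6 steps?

x = 0.5 gives f = 9.375, positive; keep [-3, 0.5]
x = -1.25 gives f = 10.359375, positive; keep [-3, -1.25]
x = -2.125 gives f = -2.642578, negative; keep [-2.125, -1.25]
x = -1.6875 gives f = 5.4016, positive; keep [-2.125, -1.6875]
x = -1.90625 gives f = 1.7967, positive; keep [-2.125, -1.90625]
x = -2.015625 gives f = -0.3147, negative; keep [-2.015625, -1.90625]

-2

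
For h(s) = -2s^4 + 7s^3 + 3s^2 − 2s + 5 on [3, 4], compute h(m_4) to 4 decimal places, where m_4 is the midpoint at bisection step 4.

6.3459

h(3.5) = 34.75 > 0, so the root lies in [3.5, 4]
h(3.75) = 13.320312 > 0, so the root lies in [3.75, 4]
h(3.875) = -1.342285 < 0, so the root lies in [3.75, 3.875]
h(3.8125) = 6.3459 > 0, so the root lies in [3.8125, 3.875]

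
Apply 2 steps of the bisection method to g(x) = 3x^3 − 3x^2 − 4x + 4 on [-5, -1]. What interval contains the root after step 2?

[-2, -1]

g(-3) = -92 < 0, so the root lies in [-3, -1]
g(-2) = -24 < 0, so the root lies in [-2, -1]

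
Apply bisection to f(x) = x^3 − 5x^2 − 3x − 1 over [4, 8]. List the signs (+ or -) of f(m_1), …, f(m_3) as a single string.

+--

m = 6, f(m) = 17 (+); new bracket [4, 6]
m = 5, f(m) = -16 (−); new bracket [5, 6]
m = 5.5, f(m) = -2.375 (−); new bracket [5.5, 6]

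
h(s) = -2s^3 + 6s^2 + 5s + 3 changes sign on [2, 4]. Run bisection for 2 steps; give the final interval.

[3.5, 4]

h(3) = 18 > 0, so the root lies in [3, 4]
h(3.5) = 8.25 > 0, so the root lies in [3.5, 4]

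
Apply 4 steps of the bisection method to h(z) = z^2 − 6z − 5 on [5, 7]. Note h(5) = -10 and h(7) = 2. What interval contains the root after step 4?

z = 6 gives h = -5, negative; keep [6, 7]
z = 6.5 gives h = -1.75, negative; keep [6.5, 7]
z = 6.75 gives h = 0.0625, positive; keep [6.5, 6.75]
z = 6.625 gives h = -0.8594, negative; keep [6.625, 6.75]

[6.625, 6.75]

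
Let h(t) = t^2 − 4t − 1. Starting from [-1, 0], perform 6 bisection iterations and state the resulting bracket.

[-0.25, -0.234375]

h(-0.5) = 1.25 > 0, so the root lies in [-0.5, 0]
h(-0.25) = 0.0625 > 0, so the root lies in [-0.25, 0]
h(-0.125) = -0.484375 < 0, so the root lies in [-0.25, -0.125]
h(-0.1875) = -0.2148 < 0, so the root lies in [-0.25, -0.1875]
h(-0.21875) = -0.0771 < 0, so the root lies in [-0.25, -0.21875]
h(-0.234375) = -0.0076 < 0, so the root lies in [-0.25, -0.234375]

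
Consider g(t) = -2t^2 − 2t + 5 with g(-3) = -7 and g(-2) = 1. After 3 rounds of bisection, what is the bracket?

[-2.25, -2.125]

m = -2.5, g(m) = -2.5 (−); new bracket [-2.5, -2]
m = -2.25, g(m) = -0.625 (−); new bracket [-2.25, -2]
m = -2.125, g(m) = 0.21875 (+); new bracket [-2.25, -2.125]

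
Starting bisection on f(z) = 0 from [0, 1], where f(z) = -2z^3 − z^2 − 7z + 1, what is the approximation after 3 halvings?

0.125

z = 0.5 gives f = -3, negative; keep [0, 0.5]
z = 0.25 gives f = -0.84375, negative; keep [0, 0.25]
z = 0.125 gives f = 0.105469, positive; keep [0.125, 0.25]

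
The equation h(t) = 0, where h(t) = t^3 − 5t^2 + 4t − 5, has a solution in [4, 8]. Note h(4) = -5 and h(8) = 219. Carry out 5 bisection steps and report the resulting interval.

h(6) = 55 > 0, so the root lies in [4, 6]
h(5) = 15 > 0, so the root lies in [4, 5]
h(4.5) = 2.875 > 0, so the root lies in [4, 4.5]
h(4.25) = -1.5469 < 0, so the root lies in [4.25, 4.5]
h(4.375) = 0.5371 > 0, so the root lies in [4.25, 4.375]

[4.25, 4.375]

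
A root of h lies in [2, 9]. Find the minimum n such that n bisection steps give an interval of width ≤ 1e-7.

Width after n steps is 7/2^n. Need 2^n ≥ 7/1e-7 = 70000000.
2^26 = 67108864 < 70000000 ≤ 2^27 = 134217728, so n = 27.

27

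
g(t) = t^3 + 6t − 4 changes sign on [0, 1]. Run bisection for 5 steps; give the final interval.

[0.625, 0.65625]

g(0.5) = -0.875 < 0, so the root lies in [0.5, 1]
g(0.75) = 0.921875 > 0, so the root lies in [0.5, 0.75]
g(0.625) = -0.005859 < 0, so the root lies in [0.625, 0.75]
g(0.6875) = 0.45 > 0, so the root lies in [0.625, 0.6875]
g(0.65625) = 0.2201 > 0, so the root lies in [0.625, 0.65625]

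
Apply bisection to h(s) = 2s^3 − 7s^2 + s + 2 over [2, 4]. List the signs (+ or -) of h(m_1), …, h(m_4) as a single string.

-+-+

s = 3 gives h = -4, negative; keep [3, 4]
s = 3.5 gives h = 5.5, positive; keep [3, 3.5]
s = 3.25 gives h = -0.03125, negative; keep [3.25, 3.5]
s = 3.375 gives h = 2.5273, positive; keep [3.25, 3.375]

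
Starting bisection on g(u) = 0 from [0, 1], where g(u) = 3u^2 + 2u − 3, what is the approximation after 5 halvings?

0.71875

u = 0.5 gives g = -1.25, negative; keep [0.5, 1]
u = 0.75 gives g = 0.1875, positive; keep [0.5, 0.75]
u = 0.625 gives g = -0.578125, negative; keep [0.625, 0.75]
u = 0.6875 gives g = -0.207, negative; keep [0.6875, 0.75]
u = 0.71875 gives g = -0.0127, negative; keep [0.71875, 0.75]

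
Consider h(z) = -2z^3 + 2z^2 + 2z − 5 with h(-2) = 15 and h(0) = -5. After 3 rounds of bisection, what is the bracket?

[-1.5, -1.25]

m = -1, h(m) = -3 (−); new bracket [-2, -1]
m = -1.5, h(m) = 3.25 (+); new bracket [-1.5, -1]
m = -1.25, h(m) = -0.46875 (−); new bracket [-1.5, -1.25]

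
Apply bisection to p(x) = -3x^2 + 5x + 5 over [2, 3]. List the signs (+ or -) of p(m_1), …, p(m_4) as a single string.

p(2.5) = -1.25 < 0, so the root lies in [2, 2.5]
p(2.25) = 1.0625 > 0, so the root lies in [2.25, 2.5]
p(2.375) = -0.046875 < 0, so the root lies in [2.25, 2.375]
p(2.3125) = 0.5195 > 0, so the root lies in [2.3125, 2.375]

-+-+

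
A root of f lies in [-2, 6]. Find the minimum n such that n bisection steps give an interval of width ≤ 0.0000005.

24

Width after n steps is 8/2^n. Need 2^n ≥ 8/0.0000005 = 16000000.
2^23 = 8388608 < 16000000 ≤ 2^24 = 16777216, so n = 24.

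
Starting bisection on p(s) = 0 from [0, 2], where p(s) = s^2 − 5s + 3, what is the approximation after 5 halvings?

0.6875

p(1) = -1 < 0, so the root lies in [0, 1]
p(0.5) = 0.75 > 0, so the root lies in [0.5, 1]
p(0.75) = -0.1875 < 0, so the root lies in [0.5, 0.75]
p(0.625) = 0.2656 > 0, so the root lies in [0.625, 0.75]
p(0.6875) = 0.0352 > 0, so the root lies in [0.6875, 0.75]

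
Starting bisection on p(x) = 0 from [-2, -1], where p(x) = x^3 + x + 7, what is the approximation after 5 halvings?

m = -1.5, p(m) = 2.125 (+); new bracket [-2, -1.5]
m = -1.75, p(m) = -0.109375 (−); new bracket [-1.75, -1.5]
m = -1.625, p(m) = 1.083984 (+); new bracket [-1.75, -1.625]
m = -1.6875, p(m) = 0.5071 (+); new bracket [-1.75, -1.6875]
m = -1.71875, p(m) = 0.2039 (+); new bracket [-1.75, -1.71875]

-1.71875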